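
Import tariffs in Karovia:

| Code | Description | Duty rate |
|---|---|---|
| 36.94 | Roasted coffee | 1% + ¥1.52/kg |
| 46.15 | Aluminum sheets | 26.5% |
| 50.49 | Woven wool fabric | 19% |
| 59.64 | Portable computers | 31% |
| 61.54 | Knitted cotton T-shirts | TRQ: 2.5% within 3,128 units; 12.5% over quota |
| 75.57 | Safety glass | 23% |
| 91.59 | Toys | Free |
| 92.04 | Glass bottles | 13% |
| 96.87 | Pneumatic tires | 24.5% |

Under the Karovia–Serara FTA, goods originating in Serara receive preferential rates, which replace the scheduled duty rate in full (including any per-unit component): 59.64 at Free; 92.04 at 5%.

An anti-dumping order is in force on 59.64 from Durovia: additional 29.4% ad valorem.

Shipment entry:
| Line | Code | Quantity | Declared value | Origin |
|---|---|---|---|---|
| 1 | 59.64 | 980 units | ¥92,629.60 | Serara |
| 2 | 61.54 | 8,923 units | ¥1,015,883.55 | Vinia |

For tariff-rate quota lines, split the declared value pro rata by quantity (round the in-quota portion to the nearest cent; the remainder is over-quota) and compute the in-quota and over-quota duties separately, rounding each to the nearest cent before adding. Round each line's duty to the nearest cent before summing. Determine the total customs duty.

Line 1 (59.64, Serara, 980 units, ¥92,629.60):
Base rate for 59.64 is 31%.
Origin Serara qualifies under the Karovia–Serara agreement and 59.64 is covered: preferential rate Free applies instead.
The additional-duty order on 59.64 targets Durovia, not Serara; it does not apply.
Duty = ¥92,629.60 × 0% = ¥0.00.
Line 2 (61.54, Vinia, 8,923 units, ¥1,015,883.55):
Code 61.54 is under a tariff-rate quota (threshold 3,128 units). In-quota: 3,128 units at 2.5%; over-quota: 5,795 units at 12.5%.
Pro-rata value split: in-quota = ¥1,015,883.55 × 3,128/8,923 = ¥356,122.80; over-quota = ¥1,015,883.55 − ¥356,122.80 = ¥659,760.75.
In-quota duty = ¥356,122.80 × 2.5% = ¥8,903.07. Over-quota duty = ¥659,760.75 × 12.5% = ¥82,470.09.
Line duty = ¥8,903.07 + ¥82,470.09 = ¥91,373.16.
Total = ¥0.00 + ¥91,373.16 = ¥91,373.16.

¥91,373.16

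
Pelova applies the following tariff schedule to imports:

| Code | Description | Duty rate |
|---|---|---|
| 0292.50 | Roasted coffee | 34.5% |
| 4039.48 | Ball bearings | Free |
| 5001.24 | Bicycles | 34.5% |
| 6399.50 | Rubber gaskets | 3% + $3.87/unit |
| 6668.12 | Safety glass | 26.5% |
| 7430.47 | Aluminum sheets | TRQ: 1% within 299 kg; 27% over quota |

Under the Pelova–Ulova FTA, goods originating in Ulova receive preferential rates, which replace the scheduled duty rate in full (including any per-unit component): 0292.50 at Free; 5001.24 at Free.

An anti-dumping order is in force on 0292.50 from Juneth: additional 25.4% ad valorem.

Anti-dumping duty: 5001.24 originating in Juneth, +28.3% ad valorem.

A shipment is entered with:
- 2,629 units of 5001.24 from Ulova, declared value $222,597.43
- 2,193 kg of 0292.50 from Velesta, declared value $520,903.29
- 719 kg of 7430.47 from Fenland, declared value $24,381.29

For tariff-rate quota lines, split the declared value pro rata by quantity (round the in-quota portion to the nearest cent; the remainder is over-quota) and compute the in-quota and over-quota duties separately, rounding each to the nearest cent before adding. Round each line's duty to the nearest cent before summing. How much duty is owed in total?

Line 1 (5001.24, Ulova, 2,629 units, $222,597.43):
Base rate for 5001.24 is 34.5%.
Origin Ulova qualifies under the Pelova–Ulova agreement and 5001.24 is covered: preferential rate Free applies instead.
The additional-duty order on 5001.24 targets Juneth, not Ulova; it does not apply.
Duty = $222,597.43 × 0% = $0.00.
Line 2 (0292.50, Velesta, 2,193 kg, $520,903.29):
Base rate for 0292.50 is 34.5%.
0292.50 has an FTA preferential rate, but origin Velesta is not Ulova; base rate stands.
The additional-duty order on 0292.50 targets Juneth, not Velesta; it does not apply.
Duty = $520,903.29 × 34.5% = $179,711.64.
Line 3 (7430.47, Fenland, 719 kg, $24,381.29):
Code 7430.47 is under a tariff-rate quota (threshold 299 kg). In-quota: 299 kg at 1%; over-quota: 420 kg at 27%.
Pro-rata value split: in-quota = $24,381.29 × 299/719 = $10,139.09; over-quota = $24,381.29 − $10,139.09 = $14,242.20.
In-quota duty = $10,139.09 × 1% = $101.39. Over-quota duty = $14,242.20 × 27% = $3,845.39.
Line duty = $101.39 + $3,845.39 = $3,946.78.
Total = $0.00 + $179,711.64 + $3,946.78 = $183,658.42.

$183,658.42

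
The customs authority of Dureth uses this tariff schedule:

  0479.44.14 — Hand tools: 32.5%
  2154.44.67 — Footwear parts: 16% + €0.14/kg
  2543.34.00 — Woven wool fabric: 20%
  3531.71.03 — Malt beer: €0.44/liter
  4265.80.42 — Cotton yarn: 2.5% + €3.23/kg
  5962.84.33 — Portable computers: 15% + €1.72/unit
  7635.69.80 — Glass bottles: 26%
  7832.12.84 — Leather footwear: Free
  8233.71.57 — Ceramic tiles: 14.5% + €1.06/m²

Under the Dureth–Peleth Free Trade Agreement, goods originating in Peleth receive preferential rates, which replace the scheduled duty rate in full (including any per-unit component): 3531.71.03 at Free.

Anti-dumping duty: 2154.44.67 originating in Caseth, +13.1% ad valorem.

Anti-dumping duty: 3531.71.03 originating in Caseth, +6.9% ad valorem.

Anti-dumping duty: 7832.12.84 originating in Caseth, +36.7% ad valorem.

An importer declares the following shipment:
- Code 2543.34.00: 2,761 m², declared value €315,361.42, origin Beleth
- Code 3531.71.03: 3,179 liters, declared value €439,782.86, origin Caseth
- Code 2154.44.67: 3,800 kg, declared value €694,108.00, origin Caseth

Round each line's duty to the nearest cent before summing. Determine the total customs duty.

Line 1 (2543.34.00, Beleth, 2,761 m², €315,361.42):
Base rate for 2543.34.00 is 20%.
Duty = €315,361.42 × 20% = €63,072.28.
Line 2 (3531.71.03, Caseth, 3,179 liters, €439,782.86):
Base rate for 3531.71.03 is €0.44/liter.
3531.71.03 has an FTA preferential rate, but origin Caseth is not Peleth; base rate stands.
Additional duty on 3531.71.03 from Caseth: +6.9% ad valorem. Applied ad valorem rate = 6.9%.
Duty = €439,782.86 × 6.9% + 3,179 × €0.44 = €31,743.78.
Line 3 (2154.44.67, Caseth, 3,800 kg, €694,108.00):
Base rate for 2154.44.67 is 16% + €0.14/kg.
Additional duty on 2154.44.67 from Caseth: +13.1%. Applied ad valorem rate: 16% + 13.1% = 29.1%.
Duty = €694,108.00 × 29.1% + 3,800 × €0.14 = €202,517.43.
Total = €63,072.28 + €31,743.78 + €202,517.43 = €297,333.49.

€297,333.49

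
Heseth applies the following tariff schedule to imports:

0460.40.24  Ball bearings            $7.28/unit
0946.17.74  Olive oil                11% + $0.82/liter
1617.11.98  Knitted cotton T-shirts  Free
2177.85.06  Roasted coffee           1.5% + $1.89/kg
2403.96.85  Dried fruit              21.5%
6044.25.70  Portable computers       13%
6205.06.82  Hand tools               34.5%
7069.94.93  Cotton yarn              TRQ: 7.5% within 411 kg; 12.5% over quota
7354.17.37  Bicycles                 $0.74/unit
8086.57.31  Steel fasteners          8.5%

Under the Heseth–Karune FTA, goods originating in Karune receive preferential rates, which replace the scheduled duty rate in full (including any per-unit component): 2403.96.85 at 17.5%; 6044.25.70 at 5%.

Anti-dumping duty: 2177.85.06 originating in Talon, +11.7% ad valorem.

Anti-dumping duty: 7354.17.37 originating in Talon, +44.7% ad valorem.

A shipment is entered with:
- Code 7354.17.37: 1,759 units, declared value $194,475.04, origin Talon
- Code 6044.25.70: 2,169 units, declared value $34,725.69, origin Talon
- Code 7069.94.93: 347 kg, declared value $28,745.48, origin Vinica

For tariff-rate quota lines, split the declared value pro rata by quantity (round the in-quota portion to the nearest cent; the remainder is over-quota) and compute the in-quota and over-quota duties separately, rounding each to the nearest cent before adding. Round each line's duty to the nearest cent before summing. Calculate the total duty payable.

Line 1 (7354.17.37, Talon, 1,759 units, $194,475.04):
Base rate for 7354.17.37 is $0.74/unit.
Additional duty on 7354.17.37 from Talon: +44.7% ad valorem. Applied ad valorem rate = 44.7%.
Duty = $194,475.04 × 44.7% + 1,759 × $0.74 = $88,232.00.
Line 2 (6044.25.70, Talon, 2,169 units, $34,725.69):
Base rate for 6044.25.70 is 13%.
6044.25.70 has an FTA preferential rate, but origin Talon is not Karune; base rate stands.
Duty = $34,725.69 × 13% = $4,514.34.
Line 3 (7069.94.93, Vinica, 347 kg, $28,745.48):
Code 7069.94.93 is under a tariff-rate quota (threshold 411 kg). Quantity 347 kg is within the quota, so the in-quota rate 7.5% applies to the full value.
Duty = $28,745.48 × 7.5% = $2,155.91.
Total = $88,232.00 + $4,514.34 + $2,155.91 = $94,902.25.

$94,902.25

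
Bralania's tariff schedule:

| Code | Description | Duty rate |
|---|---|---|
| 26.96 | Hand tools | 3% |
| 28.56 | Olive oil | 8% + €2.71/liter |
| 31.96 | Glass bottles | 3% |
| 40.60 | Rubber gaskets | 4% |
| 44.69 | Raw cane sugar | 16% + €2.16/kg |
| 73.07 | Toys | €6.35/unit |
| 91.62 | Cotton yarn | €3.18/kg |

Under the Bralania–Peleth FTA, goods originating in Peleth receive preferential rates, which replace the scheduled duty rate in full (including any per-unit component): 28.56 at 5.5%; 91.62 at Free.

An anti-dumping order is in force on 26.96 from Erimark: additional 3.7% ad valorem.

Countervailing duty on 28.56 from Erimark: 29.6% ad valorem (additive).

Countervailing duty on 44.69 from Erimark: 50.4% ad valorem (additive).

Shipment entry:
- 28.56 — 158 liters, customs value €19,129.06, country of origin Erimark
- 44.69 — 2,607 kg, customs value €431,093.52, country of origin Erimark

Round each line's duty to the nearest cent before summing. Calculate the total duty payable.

€299,497.93

Line 1 (28.56, Erimark, 158 liters, €19,129.06):
Base rate for 28.56 is 8% + €2.71/liter.
28.56 has an FTA preferential rate, but origin Erimark is not Peleth; base rate stands.
Additional duty on 28.56 from Erimark: +29.6%. Applied ad valorem rate: 8% + 29.6% = 37.6%.
Duty = €19,129.06 × 37.6% + 158 × €2.71 = €7,620.71.
Line 2 (44.69, Erimark, 2,607 kg, €431,093.52):
Base rate for 44.69 is 16% + €2.16/kg.
Additional duty on 44.69 from Erimark: +50.4%. Applied ad valorem rate: 16% + 50.4% = 66.4%.
Duty = €431,093.52 × 66.4% + 2,607 × €2.16 = €291,877.22.
Total = €7,620.71 + €291,877.22 = €299,497.93.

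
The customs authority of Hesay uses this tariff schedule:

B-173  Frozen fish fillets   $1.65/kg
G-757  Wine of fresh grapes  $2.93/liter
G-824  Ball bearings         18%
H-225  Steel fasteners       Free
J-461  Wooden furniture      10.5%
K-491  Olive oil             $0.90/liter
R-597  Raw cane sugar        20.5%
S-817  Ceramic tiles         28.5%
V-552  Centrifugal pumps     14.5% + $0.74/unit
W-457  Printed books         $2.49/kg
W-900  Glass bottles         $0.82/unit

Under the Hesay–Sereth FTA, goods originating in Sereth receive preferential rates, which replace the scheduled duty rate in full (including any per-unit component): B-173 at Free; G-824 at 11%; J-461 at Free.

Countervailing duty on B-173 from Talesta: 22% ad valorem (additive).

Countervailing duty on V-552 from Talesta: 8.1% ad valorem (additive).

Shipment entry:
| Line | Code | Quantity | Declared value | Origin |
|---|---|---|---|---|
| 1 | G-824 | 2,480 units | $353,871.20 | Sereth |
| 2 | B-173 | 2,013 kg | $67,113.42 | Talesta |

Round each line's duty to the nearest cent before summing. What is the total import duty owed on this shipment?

Line 1 (G-824, Sereth, 2,480 units, $353,871.20):
Base rate for G-824 is 18%.
Origin Sereth qualifies under the Hesay–Sereth agreement and G-824 is covered: preferential rate 11% applies instead.
Duty = $353,871.20 × 11% = $38,925.83.
Line 2 (B-173, Talesta, 2,013 kg, $67,113.42):
Base rate for B-173 is $1.65/kg.
B-173 has an FTA preferential rate, but origin Talesta is not Sereth; base rate stands.
Additional duty on B-173 from Talesta: +22% ad valorem. Applied ad valorem rate = 22%.
Duty = $67,113.42 × 22% + 2,013 × $1.65 = $18,086.40.
Total = $38,925.83 + $18,086.40 = $57,012.23.

$57,012.23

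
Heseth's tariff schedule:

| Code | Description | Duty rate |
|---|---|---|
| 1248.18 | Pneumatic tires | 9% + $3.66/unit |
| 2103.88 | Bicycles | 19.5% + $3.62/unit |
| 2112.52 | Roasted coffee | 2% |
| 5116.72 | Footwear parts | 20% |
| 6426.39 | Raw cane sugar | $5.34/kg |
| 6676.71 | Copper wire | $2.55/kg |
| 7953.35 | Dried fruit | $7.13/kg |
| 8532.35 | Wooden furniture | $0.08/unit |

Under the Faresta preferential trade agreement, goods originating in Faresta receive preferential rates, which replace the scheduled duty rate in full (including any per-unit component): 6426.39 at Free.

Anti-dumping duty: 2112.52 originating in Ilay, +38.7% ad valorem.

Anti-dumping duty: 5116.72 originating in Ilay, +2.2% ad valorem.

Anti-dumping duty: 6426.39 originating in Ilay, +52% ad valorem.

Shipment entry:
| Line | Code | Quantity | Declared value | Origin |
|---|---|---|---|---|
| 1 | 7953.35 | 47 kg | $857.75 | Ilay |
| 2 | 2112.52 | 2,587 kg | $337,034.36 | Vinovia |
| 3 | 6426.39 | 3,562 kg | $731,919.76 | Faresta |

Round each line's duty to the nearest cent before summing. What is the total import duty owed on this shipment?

Line 1 (7953.35, Ilay, 47 kg, $857.75):
Base rate for 7953.35 is $7.13/kg.
Duty = 47 × $7.13 = $335.11.
Line 2 (2112.52, Vinovia, 2,587 kg, $337,034.36):
Base rate for 2112.52 is 2%.
The additional-duty order on 2112.52 targets Ilay, not Vinovia; it does not apply.
Duty = $337,034.36 × 2% = $6,740.69.
Line 3 (6426.39, Faresta, 3,562 kg, $731,919.76):
Base rate for 6426.39 is $5.34/kg.
Origin Faresta qualifies under the Heseth–Faresta agreement and 6426.39 is covered: preferential rate Free applies instead.
The additional-duty order on 6426.39 targets Ilay, not Faresta; it does not apply.
Duty = $731,919.76 × 0% = $0.00.
Total = $335.11 + $6,740.69 + $0.00 = $7,075.80.

$7,075.80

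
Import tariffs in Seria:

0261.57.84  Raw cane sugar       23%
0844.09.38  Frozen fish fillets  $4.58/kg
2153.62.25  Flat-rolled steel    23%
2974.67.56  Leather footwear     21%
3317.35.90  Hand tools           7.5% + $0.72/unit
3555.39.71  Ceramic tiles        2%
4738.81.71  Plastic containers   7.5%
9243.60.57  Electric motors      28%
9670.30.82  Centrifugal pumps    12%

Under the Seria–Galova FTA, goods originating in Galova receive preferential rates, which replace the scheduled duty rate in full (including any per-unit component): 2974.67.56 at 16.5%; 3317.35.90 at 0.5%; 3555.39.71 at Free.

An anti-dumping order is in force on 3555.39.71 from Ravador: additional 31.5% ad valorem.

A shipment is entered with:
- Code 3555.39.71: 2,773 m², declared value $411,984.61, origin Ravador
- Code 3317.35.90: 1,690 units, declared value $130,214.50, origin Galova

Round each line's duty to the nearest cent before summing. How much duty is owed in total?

$138,665.91

Line 1 (3555.39.71, Ravador, 2,773 m², $411,984.61):
Base rate for 3555.39.71 is 2%.
3555.39.71 has an FTA preferential rate, but origin Ravador is not Galova; base rate stands.
Additional duty on 3555.39.71 from Ravador: +31.5%. Applied ad valorem rate: 2% + 31.5% = 33.5%.
Duty = $411,984.61 × 33.5% = $138,014.84.
Line 2 (3317.35.90, Galova, 1,690 units, $130,214.50):
Base rate for 3317.35.90 is 7.5% + $0.72/unit.
Origin Galova qualifies under the Seria–Galova agreement and 3317.35.90 is covered: preferential rate 0.5% applies instead.
Duty = $130,214.50 × 0.5% = $651.07.
Total = $138,014.84 + $651.07 = $138,665.91.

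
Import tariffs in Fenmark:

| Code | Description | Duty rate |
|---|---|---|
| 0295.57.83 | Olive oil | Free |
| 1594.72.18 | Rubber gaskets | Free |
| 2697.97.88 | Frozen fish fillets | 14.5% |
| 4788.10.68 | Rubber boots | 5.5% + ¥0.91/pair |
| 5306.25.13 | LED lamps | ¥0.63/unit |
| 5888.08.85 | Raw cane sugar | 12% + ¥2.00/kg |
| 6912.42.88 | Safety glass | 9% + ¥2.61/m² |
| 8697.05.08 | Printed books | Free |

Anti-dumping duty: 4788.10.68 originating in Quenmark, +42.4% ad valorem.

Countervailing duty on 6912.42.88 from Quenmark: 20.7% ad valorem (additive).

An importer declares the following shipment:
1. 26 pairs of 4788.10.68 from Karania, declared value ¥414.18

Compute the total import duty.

¥46.44

Line 1 (4788.10.68, Karania, 26 pairs, ¥414.18):
Base rate for 4788.10.68 is 5.5% + ¥0.91/pair.
The additional-duty order on 4788.10.68 targets Quenmark, not Karania; it does not apply.
Duty = ¥414.18 × 5.5% + 26 × ¥0.91 = ¥46.44.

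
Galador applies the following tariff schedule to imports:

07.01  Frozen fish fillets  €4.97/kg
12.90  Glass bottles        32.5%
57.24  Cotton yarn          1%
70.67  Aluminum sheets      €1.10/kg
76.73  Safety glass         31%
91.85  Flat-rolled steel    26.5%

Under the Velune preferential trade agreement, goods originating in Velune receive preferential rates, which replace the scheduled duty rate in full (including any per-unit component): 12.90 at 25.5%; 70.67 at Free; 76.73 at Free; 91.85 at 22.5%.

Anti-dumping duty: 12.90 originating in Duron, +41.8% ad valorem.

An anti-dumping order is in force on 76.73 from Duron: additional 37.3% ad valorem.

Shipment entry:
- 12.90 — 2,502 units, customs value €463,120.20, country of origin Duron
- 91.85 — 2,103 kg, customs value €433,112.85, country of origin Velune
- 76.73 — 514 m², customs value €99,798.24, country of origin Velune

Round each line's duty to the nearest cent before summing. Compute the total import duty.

€441,548.70

Line 1 (12.90, Duron, 2,502 units, €463,120.20):
Base rate for 12.90 is 32.5%.
12.90 has an FTA preferential rate, but origin Duron is not Velune; base rate stands.
Additional duty on 12.90 from Duron: +41.8%. Applied ad valorem rate: 32.5% + 41.8% = 74.3%.
Duty = €463,120.20 × 74.3% = €344,098.31.
Line 2 (91.85, Velune, 2,103 kg, €433,112.85):
Base rate for 91.85 is 26.5%.
Origin Velune qualifies under the Galador–Velune agreement and 91.85 is covered: preferential rate 22.5% applies instead.
Duty = €433,112.85 × 22.5% = €97,450.39.
Line 3 (76.73, Velune, 514 m², €99,798.24):
Base rate for 76.73 is 31%.
Origin Velune qualifies under the Galador–Velune agreement and 76.73 is covered: preferential rate Free applies instead.
The additional-duty order on 76.73 targets Duron, not Velune; it does not apply.
Duty = €99,798.24 × 0% = €0.00.
Total = €344,098.31 + €97,450.39 + €0.00 = €441,548.70.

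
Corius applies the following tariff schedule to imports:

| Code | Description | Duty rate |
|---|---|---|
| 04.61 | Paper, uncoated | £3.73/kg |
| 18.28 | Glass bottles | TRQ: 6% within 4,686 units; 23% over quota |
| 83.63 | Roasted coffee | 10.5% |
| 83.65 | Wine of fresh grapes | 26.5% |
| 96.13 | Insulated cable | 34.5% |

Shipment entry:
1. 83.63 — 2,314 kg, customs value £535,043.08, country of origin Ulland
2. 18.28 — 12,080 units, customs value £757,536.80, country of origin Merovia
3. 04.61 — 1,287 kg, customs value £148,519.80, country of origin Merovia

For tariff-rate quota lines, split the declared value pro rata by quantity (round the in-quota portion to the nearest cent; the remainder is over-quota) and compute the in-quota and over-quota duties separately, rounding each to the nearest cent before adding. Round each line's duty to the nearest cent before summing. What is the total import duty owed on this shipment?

£185,257.45

Line 1 (83.63, Ulland, 2,314 kg, £535,043.08):
Base rate for 83.63 is 10.5%.
Duty = £535,043.08 × 10.5% = £56,179.52.
Line 2 (18.28, Merovia, 12,080 units, £757,536.80):
Code 18.28 is under a tariff-rate quota (threshold 4,686 units). In-quota: 4,686 units at 6%; over-quota: 7,394 units at 23%.
Pro-rata value split: in-quota = £757,536.80 × 4,686/12,080 = £293,859.06; over-quota = £757,536.80 − £293,859.06 = £463,677.74.
In-quota duty = £293,859.06 × 6% = £17,631.54. Over-quota duty = £463,677.74 × 23% = £106,645.88.
Line duty = £17,631.54 + £106,645.88 = £124,277.42.
Line 3 (04.61, Merovia, 1,287 kg, £148,519.80):
Base rate for 04.61 is £3.73/kg.
Duty = 1,287 × £3.73 = £4,800.51.
Total = £56,179.52 + £124,277.42 + £4,800.51 = £185,257.45.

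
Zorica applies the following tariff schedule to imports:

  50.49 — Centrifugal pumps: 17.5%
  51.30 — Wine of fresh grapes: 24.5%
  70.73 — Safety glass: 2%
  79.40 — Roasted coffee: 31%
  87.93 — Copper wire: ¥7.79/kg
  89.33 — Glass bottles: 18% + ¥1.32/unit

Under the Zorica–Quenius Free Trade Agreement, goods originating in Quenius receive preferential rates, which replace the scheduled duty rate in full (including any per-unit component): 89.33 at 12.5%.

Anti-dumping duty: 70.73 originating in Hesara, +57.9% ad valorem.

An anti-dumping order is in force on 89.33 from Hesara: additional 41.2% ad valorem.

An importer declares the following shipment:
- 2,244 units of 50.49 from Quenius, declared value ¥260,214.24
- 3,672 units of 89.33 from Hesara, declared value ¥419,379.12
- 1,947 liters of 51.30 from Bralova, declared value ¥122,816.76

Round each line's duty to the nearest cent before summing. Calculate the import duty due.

¥328,747.08

Line 1 (50.49, Quenius, 2,244 units, ¥260,214.24):
Base rate for 50.49 is 17.5%.
Origin Quenius is the FTA partner but 50.49 is not on the preference list; base rate stands.
Duty = ¥260,214.24 × 17.5% = ¥45,537.49.
Line 2 (89.33, Hesara, 3,672 units, ¥419,379.12):
Base rate for 89.33 is 18% + ¥1.32/unit.
89.33 has an FTA preferential rate, but origin Hesara is not Quenius; base rate stands.
Additional duty on 89.33 from Hesara: +41.2%. Applied ad valorem rate: 18% + 41.2% = 59.2%.
Duty = ¥419,379.12 × 59.2% + 3,672 × ¥1.32 = ¥253,119.48.
Line 3 (51.30, Bralova, 1,947 liters, ¥122,816.76):
Base rate for 51.30 is 24.5%.
Duty = ¥122,816.76 × 24.5% = ¥30,090.11.
Total = ¥45,537.49 + ¥253,119.48 + ¥30,090.11 = ¥328,747.08.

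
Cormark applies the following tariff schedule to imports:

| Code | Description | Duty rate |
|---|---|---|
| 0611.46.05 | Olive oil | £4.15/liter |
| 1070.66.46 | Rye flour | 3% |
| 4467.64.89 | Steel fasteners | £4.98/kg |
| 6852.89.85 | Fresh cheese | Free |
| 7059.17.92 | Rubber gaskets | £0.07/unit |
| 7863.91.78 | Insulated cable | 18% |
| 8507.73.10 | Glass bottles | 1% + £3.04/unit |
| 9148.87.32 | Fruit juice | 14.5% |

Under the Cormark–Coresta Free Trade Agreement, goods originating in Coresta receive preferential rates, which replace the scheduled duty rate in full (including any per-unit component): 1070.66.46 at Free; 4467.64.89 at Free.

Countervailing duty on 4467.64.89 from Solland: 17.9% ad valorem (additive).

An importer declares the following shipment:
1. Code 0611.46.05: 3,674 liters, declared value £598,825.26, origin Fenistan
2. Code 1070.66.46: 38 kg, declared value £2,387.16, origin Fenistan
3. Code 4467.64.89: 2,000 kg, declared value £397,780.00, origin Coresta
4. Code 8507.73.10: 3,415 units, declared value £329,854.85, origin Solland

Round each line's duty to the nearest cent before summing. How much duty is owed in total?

Line 1 (0611.46.05, Fenistan, 3,674 liters, £598,825.26):
Base rate for 0611.46.05 is £4.15/liter.
Duty = 3,674 × £4.15 = £15,247.10.
Line 2 (1070.66.46, Fenistan, 38 kg, £2,387.16):
Base rate for 1070.66.46 is 3%.
1070.66.46 has an FTA preferential rate, but origin Fenistan is not Coresta; base rate stands.
Duty = £2,387.16 × 3% = £71.61.
Line 3 (4467.64.89, Coresta, 2,000 kg, £397,780.00):
Base rate for 4467.64.89 is £4.98/kg.
Origin Coresta qualifies under the Cormark–Coresta agreement and 4467.64.89 is covered: preferential rate Free applies instead.
The additional-duty order on 4467.64.89 targets Solland, not Coresta; it does not apply.
Duty = £397,780.00 × 0% = £0.00.
Line 4 (8507.73.10, Solland, 3,415 units, £329,854.85):
Base rate for 8507.73.10 is 1% + £3.04/unit.
Duty = £329,854.85 × 1% + 3,415 × £3.04 = £13,680.15.
Total = £15,247.10 + £71.61 + £0.00 + £13,680.15 = £28,998.86.

£28,998.86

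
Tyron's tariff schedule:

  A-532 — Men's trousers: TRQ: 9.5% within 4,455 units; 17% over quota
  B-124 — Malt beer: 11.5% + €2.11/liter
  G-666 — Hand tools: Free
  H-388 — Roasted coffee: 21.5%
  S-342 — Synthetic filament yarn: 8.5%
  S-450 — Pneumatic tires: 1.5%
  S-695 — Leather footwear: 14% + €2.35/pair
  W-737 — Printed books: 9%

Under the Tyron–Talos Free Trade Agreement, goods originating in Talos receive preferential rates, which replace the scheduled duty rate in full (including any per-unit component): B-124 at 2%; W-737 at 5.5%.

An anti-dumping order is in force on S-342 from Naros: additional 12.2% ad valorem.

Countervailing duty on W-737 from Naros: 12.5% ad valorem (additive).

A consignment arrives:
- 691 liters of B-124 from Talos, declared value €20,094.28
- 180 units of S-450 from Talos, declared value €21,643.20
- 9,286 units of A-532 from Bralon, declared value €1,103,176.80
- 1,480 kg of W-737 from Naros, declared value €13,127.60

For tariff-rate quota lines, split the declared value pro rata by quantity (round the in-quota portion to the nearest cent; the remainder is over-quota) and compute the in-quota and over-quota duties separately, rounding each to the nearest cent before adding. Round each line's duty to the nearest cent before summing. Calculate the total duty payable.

€151,394.98

Line 1 (B-124, Talos, 691 liters, €20,094.28):
Base rate for B-124 is 11.5% + €2.11/liter.
Origin Talos qualifies under the Tyron–Talos agreement and B-124 is covered: preferential rate 2% applies instead.
Duty = €20,094.28 × 2% = €401.89.
Line 2 (S-450, Talos, 180 units, €21,643.20):
Base rate for S-450 is 1.5%.
Origin Talos is the FTA partner but S-450 is not on the preference list; base rate stands.
Duty = €21,643.20 × 1.5% = €324.65.
Line 3 (A-532, Bralon, 9,286 units, €1,103,176.80):
Code A-532 is under a tariff-rate quota (threshold 4,455 units). In-quota: 4,455 units at 9.5%; over-quota: 4,831 units at 17%.
Pro-rata value split: in-quota = €1,103,176.80 × 4,455/9,286 = €529,254.00; over-quota = €1,103,176.80 − €529,254.00 = €573,922.80.
In-quota duty = €529,254.00 × 9.5% = €50,279.13. Over-quota duty = €573,922.80 × 17% = €97,566.88.
Line duty = €50,279.13 + €97,566.88 = €147,846.01.
Line 4 (W-737, Naros, 1,480 kg, €13,127.60):
Base rate for W-737 is 9%.
W-737 has an FTA preferential rate, but origin Naros is not Talos; base rate stands.
Additional duty on W-737 from Naros: +12.5%. Applied ad valorem rate: 9% + 12.5% = 21.5%.
Duty = €13,127.60 × 21.5% = €2,822.43.
Total = €401.89 + €324.65 + €147,846.01 + €2,822.43 = €151,394.98.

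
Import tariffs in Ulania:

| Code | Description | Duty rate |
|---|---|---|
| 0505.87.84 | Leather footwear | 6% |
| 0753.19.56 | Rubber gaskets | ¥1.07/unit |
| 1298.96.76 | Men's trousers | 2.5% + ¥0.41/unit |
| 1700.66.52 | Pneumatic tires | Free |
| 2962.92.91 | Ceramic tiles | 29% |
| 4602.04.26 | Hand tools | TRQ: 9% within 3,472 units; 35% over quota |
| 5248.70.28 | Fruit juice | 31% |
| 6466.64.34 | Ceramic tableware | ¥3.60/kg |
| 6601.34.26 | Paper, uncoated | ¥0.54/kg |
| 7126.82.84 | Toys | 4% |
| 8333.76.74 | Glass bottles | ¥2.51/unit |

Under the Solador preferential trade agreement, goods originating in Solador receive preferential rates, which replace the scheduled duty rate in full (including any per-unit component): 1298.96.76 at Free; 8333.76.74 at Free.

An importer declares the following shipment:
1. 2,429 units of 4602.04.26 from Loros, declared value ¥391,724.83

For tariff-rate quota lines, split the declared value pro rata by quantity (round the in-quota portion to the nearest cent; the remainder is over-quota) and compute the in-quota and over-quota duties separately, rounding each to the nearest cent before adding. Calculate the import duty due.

Line 1 (4602.04.26, Loros, 2,429 units, ¥391,724.83):
Code 4602.04.26 is under a tariff-rate quota (threshold 3,472 units). Quantity 2,429 units is within the quota, so the in-quota rate 9% applies to the full value.
Duty = ¥391,724.83 × 9% = ¥35,255.23.

¥35,255.23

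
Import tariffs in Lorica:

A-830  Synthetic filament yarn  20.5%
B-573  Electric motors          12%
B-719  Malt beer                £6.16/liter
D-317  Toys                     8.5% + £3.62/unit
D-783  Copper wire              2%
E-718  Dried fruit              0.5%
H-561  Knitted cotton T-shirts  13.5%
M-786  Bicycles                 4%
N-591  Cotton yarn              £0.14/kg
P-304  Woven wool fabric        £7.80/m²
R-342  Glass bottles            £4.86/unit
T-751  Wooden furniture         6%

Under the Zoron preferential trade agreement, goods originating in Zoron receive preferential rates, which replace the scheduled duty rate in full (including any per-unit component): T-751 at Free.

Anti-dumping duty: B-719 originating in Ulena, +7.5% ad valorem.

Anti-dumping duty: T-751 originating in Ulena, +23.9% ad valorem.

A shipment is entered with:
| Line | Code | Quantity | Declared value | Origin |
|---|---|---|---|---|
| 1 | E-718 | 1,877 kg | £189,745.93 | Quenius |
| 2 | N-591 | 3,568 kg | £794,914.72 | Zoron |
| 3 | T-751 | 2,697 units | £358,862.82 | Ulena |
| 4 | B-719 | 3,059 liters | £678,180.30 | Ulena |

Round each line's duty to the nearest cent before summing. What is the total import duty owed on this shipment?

£178,455.19

Line 1 (E-718, Quenius, 1,877 kg, £189,745.93):
Base rate for E-718 is 0.5%.
Duty = £189,745.93 × 0.5% = £948.73.
Line 2 (N-591, Zoron, 3,568 kg, £794,914.72):
Base rate for N-591 is £0.14/kg.
Origin Zoron is the FTA partner but N-591 is not on the preference list; base rate stands.
Duty = 3,568 × £0.14 = £499.52.
Line 3 (T-751, Ulena, 2,697 units, £358,862.82):
Base rate for T-751 is 6%.
T-751 has an FTA preferential rate, but origin Ulena is not Zoron; base rate stands.
Additional duty on T-751 from Ulena: +23.9%. Applied ad valorem rate: 6% + 23.9% = 29.9%.
Duty = £358,862.82 × 29.9% = £107,299.98.
Line 4 (B-719, Ulena, 3,059 liters, £678,180.30):
Base rate for B-719 is £6.16/liter.
Additional duty on B-719 from Ulena: +7.5% ad valorem. Applied ad valorem rate = 7.5%.
Duty = £678,180.30 × 7.5% + 3,059 × £6.16 = £69,706.96.
Total = £948.73 + £499.52 + £107,299.98 + £69,706.96 = £178,455.19.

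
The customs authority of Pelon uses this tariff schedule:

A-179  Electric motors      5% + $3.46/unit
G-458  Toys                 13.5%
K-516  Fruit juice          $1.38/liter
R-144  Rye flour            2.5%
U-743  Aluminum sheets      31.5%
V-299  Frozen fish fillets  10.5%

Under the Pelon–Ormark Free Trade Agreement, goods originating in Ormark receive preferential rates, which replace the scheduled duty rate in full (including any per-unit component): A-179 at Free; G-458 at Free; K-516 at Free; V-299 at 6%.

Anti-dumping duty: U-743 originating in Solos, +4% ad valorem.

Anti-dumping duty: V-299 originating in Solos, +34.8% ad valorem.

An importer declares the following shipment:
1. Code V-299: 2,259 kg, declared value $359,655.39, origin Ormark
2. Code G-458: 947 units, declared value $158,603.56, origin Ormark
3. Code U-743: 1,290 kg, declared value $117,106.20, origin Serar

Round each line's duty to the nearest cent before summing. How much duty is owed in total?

Line 1 (V-299, Ormark, 2,259 kg, $359,655.39):
Base rate for V-299 is 10.5%.
Origin Ormark qualifies under the Pelon–Ormark agreement and V-299 is covered: preferential rate 6% applies instead.
The additional-duty order on V-299 targets Solos, not Ormark; it does not apply.
Duty = $359,655.39 × 6% = $21,579.32.
Line 2 (G-458, Ormark, 947 units, $158,603.56):
Base rate for G-458 is 13.5%.
Origin Ormark qualifies under the Pelon–Ormark agreement and G-458 is covered: preferential rate Free applies instead.
Duty = $158,603.56 × 0% = $0.00.
Line 3 (U-743, Serar, 1,290 kg, $117,106.20):
Base rate for U-743 is 31.5%.
The additional-duty order on U-743 targets Solos, not Serar; it does not apply.
Duty = $117,106.20 × 31.5% = $36,888.45.
Total = $21,579.32 + $0.00 + $36,888.45 = $58,467.77.

$58,467.77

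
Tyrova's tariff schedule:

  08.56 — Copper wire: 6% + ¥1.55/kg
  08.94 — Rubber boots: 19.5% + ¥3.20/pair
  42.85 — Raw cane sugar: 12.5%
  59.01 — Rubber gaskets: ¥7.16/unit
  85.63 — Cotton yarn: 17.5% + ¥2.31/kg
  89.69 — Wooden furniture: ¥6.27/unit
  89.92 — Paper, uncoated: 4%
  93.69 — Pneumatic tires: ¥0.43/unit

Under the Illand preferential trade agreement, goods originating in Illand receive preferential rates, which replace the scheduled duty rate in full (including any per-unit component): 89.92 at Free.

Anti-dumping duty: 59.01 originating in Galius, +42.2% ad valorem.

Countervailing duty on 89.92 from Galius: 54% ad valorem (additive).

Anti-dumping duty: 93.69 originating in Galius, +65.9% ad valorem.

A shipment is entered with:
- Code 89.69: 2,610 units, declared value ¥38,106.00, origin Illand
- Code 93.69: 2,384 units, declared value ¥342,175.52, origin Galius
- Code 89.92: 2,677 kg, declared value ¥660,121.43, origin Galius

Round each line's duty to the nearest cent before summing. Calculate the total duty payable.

¥625,753.92

Line 1 (89.69, Illand, 2,610 units, ¥38,106.00):
Base rate for 89.69 is ¥6.27/unit.
Origin Illand is the FTA partner but 89.69 is not on the preference list; base rate stands.
Duty = 2,610 × ¥6.27 = ¥16,364.70.
Line 2 (93.69, Galius, 2,384 units, ¥342,175.52):
Base rate for 93.69 is ¥0.43/unit.
Additional duty on 93.69 from Galius: +65.9% ad valorem. Applied ad valorem rate = 65.9%.
Duty = ¥342,175.52 × 65.9% + 2,384 × ¥0.43 = ¥226,518.79.
Line 3 (89.92, Galius, 2,677 kg, ¥660,121.43):
Base rate for 89.92 is 4%.
89.92 has an FTA preferential rate, but origin Galius is not Illand; base rate stands.
Additional duty on 89.92 from Galius: +54%. Applied ad valorem rate: 4% + 54% = 58%.
Duty = ¥660,121.43 × 58% = ¥382,870.43.
Total = ¥16,364.70 + ¥226,518.79 + ¥382,870.43 = ¥625,753.92.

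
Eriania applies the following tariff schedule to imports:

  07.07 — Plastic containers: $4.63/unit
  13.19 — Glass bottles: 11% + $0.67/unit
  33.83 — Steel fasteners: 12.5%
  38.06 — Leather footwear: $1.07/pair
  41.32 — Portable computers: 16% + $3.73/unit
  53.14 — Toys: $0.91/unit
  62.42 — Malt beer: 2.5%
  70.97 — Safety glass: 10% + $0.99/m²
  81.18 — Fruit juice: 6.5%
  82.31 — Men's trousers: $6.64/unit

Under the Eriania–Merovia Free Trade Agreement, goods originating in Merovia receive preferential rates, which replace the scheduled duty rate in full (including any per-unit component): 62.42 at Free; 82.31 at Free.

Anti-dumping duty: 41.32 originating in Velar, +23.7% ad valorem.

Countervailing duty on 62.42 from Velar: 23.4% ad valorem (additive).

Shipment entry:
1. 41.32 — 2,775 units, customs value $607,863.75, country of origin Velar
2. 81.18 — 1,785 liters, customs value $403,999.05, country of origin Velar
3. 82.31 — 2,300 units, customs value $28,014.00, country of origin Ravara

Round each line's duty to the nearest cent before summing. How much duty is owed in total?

$293,204.60

Line 1 (41.32, Velar, 2,775 units, $607,863.75):
Base rate for 41.32 is 16% + $3.73/unit.
Additional duty on 41.32 from Velar: +23.7%. Applied ad valorem rate: 16% + 23.7% = 39.7%.
Duty = $607,863.75 × 39.7% + 2,775 × $3.73 = $251,672.66.
Line 2 (81.18, Velar, 1,785 liters, $403,999.05):
Base rate for 81.18 is 6.5%.
Duty = $403,999.05 × 6.5% = $26,259.94.
Line 3 (82.31, Ravara, 2,300 units, $28,014.00):
Base rate for 82.31 is $6.64/unit.
82.31 has an FTA preferential rate, but origin Ravara is not Merovia; base rate stands.
Duty = 2,300 × $6.64 = $15,272.00.
Total = $251,672.66 + $26,259.94 + $15,272.00 = $293,204.60.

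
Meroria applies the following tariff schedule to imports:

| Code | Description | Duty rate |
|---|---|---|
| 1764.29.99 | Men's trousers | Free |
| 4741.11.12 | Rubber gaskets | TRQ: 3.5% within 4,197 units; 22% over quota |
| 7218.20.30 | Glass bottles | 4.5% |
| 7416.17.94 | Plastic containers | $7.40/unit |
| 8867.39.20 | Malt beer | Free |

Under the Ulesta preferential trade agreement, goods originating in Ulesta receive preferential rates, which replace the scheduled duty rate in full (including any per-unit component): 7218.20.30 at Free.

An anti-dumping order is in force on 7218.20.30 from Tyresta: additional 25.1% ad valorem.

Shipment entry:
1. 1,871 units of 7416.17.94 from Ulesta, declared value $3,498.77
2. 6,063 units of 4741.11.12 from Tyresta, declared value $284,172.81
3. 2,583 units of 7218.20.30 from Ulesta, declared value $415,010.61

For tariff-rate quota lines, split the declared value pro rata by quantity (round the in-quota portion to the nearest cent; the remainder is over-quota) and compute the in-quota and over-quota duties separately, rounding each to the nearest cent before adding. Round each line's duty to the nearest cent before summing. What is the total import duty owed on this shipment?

Line 1 (7416.17.94, Ulesta, 1,871 units, $3,498.77):
Base rate for 7416.17.94 is $7.40/unit.
Origin Ulesta is the FTA partner but 7416.17.94 is not on the preference list; base rate stands.
Duty = 1,871 × $7.40 = $13,845.40.
Line 2 (4741.11.12, Tyresta, 6,063 units, $284,172.81):
Code 4741.11.12 is under a tariff-rate quota (threshold 4,197 units). In-quota: 4,197 units at 3.5%; over-quota: 1,866 units at 22%.
Pro-rata value split: in-quota = $284,172.81 × 4,197/6,063 = $196,713.39; over-quota = $284,172.81 − $196,713.39 = $87,459.42.
In-quota duty = $196,713.39 × 3.5% = $6,884.97. Over-quota duty = $87,459.42 × 22% = $19,241.07.
Line duty = $6,884.97 + $19,241.07 = $26,126.04.
Line 3 (7218.20.30, Ulesta, 2,583 units, $415,010.61):
Base rate for 7218.20.30 is 4.5%.
Origin Ulesta qualifies under the Meroria–Ulesta agreement and 7218.20.30 is covered: preferential rate Free applies instead.
The additional-duty order on 7218.20.30 targets Tyresta, not Ulesta; it does not apply.
Duty = $415,010.61 × 0% = $0.00.
Total = $13,845.40 + $26,126.04 + $0.00 = $39,971.44.

$39,971.44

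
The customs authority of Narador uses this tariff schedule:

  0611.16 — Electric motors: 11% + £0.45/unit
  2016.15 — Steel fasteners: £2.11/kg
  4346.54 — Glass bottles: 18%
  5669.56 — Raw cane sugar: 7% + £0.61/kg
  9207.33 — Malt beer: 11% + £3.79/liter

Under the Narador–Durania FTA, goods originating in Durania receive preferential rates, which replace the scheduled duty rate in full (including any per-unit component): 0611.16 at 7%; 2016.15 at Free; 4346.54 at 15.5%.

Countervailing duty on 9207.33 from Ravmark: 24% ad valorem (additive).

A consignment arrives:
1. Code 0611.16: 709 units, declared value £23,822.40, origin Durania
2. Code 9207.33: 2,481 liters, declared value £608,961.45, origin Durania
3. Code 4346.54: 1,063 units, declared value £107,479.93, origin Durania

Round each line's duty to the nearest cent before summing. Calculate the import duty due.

£94,715.71

Line 1 (0611.16, Durania, 709 units, £23,822.40):
Base rate for 0611.16 is 11% + £0.45/unit.
Origin Durania qualifies under the Narador–Durania agreement and 0611.16 is covered: preferential rate 7% applies instead.
Duty = £23,822.40 × 7% = £1,667.57.
Line 2 (9207.33, Durania, 2,481 liters, £608,961.45):
Base rate for 9207.33 is 11% + £3.79/liter.
Origin Durania is the FTA partner but 9207.33 is not on the preference list; base rate stands.
The additional-duty order on 9207.33 targets Ravmark, not Durania; it does not apply.
Duty = £608,961.45 × 11% + 2,481 × £3.79 = £76,388.75.
Line 3 (4346.54, Durania, 1,063 units, £107,479.93):
Base rate for 4346.54 is 18%.
Origin Durania qualifies under the Narador–Durania agreement and 4346.54 is covered: preferential rate 15.5% applies instead.
Duty = £107,479.93 × 15.5% = £16,659.39.
Total = £1,667.57 + £76,388.75 + £16,659.39 = £94,715.71.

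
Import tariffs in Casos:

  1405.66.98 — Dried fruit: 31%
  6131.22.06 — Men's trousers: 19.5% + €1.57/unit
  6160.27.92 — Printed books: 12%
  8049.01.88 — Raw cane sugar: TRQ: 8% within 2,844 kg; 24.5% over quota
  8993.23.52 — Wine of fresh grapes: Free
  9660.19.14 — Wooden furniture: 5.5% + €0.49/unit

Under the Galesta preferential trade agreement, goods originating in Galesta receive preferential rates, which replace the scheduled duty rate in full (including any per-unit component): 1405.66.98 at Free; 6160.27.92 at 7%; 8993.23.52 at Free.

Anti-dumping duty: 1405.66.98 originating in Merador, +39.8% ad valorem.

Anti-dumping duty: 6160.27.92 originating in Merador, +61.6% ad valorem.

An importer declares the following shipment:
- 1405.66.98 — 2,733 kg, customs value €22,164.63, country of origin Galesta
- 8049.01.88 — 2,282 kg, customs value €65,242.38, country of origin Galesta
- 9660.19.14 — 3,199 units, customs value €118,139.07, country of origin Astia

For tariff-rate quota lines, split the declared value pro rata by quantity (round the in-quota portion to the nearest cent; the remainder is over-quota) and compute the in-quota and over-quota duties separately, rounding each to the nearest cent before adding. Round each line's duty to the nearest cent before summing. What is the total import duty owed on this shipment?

Line 1 (1405.66.98, Galesta, 2,733 kg, €22,164.63):
Base rate for 1405.66.98 is 31%.
Origin Galesta qualifies under the Casos–Galesta agreement and 1405.66.98 is covered: preferential rate Free applies instead.
The additional-duty order on 1405.66.98 targets Merador, not Galesta; it does not apply.
Duty = €22,164.63 × 0% = €0.00.
Line 2 (8049.01.88, Galesta, 2,282 kg, €65,242.38):
Code 8049.01.88 is under a tariff-rate quota (threshold 2,844 kg). Quantity 2,282 kg is within the quota, so the in-quota rate 8% applies to the full value.
Duty = €65,242.38 × 8% = €5,219.39.
Line 3 (9660.19.14, Astia, 3,199 units, €118,139.07):
Base rate for 9660.19.14 is 5.5% + €0.49/unit.
Duty = €118,139.07 × 5.5% + 3,199 × €0.49 = €8,065.16.
Total = €0.00 + €5,219.39 + €8,065.16 = €13,284.55.

€13,284.55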